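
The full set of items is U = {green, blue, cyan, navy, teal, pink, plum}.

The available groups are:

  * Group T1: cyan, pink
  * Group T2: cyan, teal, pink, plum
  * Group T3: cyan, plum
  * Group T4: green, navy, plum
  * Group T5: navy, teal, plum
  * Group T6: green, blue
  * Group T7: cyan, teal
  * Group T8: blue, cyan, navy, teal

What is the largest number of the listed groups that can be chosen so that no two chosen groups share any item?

3

T1, T5, T6 are pairwise disjoint (T1={cyan,pink}; T5={navy,teal,plum}; T6={green,blue}).
Every remaining group overlaps one of these, and no 4 of the listed groups are pairwise disjoint, so 3 is the maximum.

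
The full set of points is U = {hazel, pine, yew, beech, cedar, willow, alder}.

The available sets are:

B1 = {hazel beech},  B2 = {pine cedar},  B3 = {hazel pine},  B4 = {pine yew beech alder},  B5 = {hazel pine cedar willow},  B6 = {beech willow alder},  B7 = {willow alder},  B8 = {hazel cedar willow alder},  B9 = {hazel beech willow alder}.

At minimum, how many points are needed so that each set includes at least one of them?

H = {pine, beech, alder} meets every set (each contains at least one member of H), and |H| = 3.
The sets B1, B2, B7 are pairwise disjoint, so any hitting set needs a separate point for each — at least 3. Hence 3 is optimal.

3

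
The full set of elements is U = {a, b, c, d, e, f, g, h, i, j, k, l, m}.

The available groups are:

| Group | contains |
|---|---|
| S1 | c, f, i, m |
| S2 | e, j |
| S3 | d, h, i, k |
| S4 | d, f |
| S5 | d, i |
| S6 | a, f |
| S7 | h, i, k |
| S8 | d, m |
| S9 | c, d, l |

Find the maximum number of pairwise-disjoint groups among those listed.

S2, S6, S7, S8 are pairwise disjoint (S2={e,j}; S6={a,f}; S7={h,i,k}; S8={d,m}).
Every remaining group overlaps one of these, and no 5 of the listed groups are pairwise disjoint, so 4 is the maximum.

4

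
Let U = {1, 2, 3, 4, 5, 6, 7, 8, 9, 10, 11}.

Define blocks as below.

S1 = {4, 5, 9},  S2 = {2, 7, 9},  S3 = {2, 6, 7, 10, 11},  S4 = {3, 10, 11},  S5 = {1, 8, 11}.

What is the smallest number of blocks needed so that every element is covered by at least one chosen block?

S1, S3, S4, and S5 cover everything between them: the union {1, 2, 3, 4, 5, 6, 7, 8, 9, 10, 11} is all of U.
Only S4 contains 3, so S4 is forced; the remaining 8 elements need at least 3 more blocks (each remaining block adds at most 3) — so at least 4 blocks are needed, and 4 is optimal.

4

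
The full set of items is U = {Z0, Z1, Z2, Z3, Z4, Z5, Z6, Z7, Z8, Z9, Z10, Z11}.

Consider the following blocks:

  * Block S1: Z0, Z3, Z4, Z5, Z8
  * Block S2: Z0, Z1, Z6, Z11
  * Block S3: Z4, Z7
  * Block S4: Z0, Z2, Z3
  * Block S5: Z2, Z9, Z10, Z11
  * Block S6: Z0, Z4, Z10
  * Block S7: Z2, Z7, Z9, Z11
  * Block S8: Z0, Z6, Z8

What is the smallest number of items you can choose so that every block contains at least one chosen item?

H = {Z0, Z2, Z4} meets every block (each contains at least one member of H), and |H| = 3.
The blocks S3, S5, S8 are pairwise disjoint, so any hitting set needs a separate item for each — at least 3. Hence 3 is optimal.

3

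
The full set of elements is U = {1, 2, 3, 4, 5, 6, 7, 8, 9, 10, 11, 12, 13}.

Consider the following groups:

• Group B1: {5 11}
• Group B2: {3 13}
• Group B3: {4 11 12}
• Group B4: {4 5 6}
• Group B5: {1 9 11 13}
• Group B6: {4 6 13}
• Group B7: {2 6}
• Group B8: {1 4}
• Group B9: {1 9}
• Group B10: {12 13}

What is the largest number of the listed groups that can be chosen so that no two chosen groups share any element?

B1, B2, B7, B8 are pairwise disjoint (B1={5,11}; B2={3,13}; B7={2,6}; B8={1,4}).
Every remaining group overlaps one of these, and no 5 of the listed groups are pairwise disjoint, so 4 is the maximum.

4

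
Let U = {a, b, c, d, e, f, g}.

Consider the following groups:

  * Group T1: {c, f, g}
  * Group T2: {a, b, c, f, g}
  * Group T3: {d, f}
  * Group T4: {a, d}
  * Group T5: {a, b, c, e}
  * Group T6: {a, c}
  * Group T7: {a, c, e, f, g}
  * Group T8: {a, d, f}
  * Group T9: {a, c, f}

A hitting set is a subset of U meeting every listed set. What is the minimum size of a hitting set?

2

The 2 elements {a, f} hit every group.
The groups T3, T6 are pairwise disjoint, so any hitting set needs a separate element for each — at least 2. Hence 2 is optimal.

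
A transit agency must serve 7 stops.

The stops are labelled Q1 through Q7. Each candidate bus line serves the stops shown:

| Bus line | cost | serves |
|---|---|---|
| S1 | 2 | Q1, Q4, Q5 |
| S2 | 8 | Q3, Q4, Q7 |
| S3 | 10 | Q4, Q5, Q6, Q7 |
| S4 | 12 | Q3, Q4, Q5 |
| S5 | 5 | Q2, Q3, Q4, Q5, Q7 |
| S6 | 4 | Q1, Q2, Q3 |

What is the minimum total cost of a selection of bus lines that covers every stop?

14

S3, S6 together cover every stop (S3 ∪ S6 = {Q1, Q2, Q3, Q4, Q5, Q6, Q7}); total cost 10 + 4 = 14.
The greedy pick S1, S5, S3 costs 17; no covering selection beats 14.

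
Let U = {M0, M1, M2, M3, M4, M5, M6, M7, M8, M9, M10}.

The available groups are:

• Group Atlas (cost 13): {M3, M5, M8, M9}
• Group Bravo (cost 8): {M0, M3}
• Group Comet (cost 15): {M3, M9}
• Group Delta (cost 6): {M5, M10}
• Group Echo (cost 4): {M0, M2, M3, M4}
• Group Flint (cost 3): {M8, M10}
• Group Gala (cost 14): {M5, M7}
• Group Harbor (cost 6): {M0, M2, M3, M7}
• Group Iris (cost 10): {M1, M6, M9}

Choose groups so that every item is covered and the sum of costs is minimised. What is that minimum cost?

Delta, Echo, Flint, Harbor, Iris together cover every item (Delta ∪ Echo ∪ Flint ∪ Harbor ∪ Iris = {M0, M1, M2, M3, M4, M5, M6, M7, M8, M9, M10}); total cost 6 + 4 + 3 + 6 + 10 = 29.
No covering selection has total cost below 29.

29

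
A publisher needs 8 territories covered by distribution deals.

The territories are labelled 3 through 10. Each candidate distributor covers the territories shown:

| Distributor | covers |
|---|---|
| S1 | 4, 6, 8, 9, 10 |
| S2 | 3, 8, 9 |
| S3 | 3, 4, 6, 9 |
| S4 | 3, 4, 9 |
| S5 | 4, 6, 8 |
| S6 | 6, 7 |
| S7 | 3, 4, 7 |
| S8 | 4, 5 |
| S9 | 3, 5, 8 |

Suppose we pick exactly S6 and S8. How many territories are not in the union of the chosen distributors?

4

Union of S6, S8 = {4, 5, 6, 7}.
Not covered: 3, 8, 9, 10 — 4 territories.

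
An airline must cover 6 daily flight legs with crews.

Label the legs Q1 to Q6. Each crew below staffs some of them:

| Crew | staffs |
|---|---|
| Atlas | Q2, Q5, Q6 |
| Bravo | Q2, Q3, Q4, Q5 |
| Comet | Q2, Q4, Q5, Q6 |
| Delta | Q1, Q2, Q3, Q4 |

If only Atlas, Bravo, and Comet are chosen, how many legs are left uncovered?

Union of Atlas, Bravo, Comet = {Q2, Q3, Q4, Q5, Q6}.
Not covered: Q1 — 1 leg.

1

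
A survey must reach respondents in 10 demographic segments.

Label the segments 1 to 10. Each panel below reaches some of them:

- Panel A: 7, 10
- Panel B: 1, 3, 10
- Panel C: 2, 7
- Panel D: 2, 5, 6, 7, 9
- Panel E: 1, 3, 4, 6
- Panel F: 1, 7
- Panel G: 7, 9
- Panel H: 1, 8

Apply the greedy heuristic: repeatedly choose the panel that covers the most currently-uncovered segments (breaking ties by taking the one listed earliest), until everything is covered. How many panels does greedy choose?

Greedy: pick D (covers 5 new) → pick B (covers 3 new) → pick E (covers 1 new) → pick H (covers 1 new). Total picks: 4.

4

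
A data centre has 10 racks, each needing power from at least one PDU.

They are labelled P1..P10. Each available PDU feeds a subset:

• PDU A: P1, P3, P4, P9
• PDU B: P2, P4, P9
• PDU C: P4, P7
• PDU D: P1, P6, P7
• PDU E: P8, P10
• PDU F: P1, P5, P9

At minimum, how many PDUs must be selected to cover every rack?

5

Take {A, B, D, E, F}. Their union is {P1, P2, P3, P4, P5, P6, P7, P8, P9, P10}, which is all 10 racks.
Only F contains P5, so F is forced; the remaining 7 racks need at least 4 more PDUs (each remaining PDU adds at most 2) — so at least 5 PDUs are needed, and 5 is optimal.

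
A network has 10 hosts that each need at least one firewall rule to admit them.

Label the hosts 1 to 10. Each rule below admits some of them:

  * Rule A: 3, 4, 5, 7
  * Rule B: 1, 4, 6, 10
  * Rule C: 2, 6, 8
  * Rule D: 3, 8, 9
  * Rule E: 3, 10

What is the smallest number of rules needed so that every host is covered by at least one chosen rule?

4

A and B and C and D together: A ∪ B ∪ C ∪ D = {1, 2, 3, 4, 5, 6, 7, 8, 9, 10} — every host is covered.
No 3 of the 5 rules cover everything (all 10 combinations miss at least one host), so 4 is optimal.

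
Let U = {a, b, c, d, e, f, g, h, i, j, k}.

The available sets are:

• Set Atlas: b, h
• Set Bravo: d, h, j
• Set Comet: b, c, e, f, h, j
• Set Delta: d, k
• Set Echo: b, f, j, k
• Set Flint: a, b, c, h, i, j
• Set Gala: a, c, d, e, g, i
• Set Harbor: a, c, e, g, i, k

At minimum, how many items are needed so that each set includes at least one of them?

T = {b, d, k} meets every set (each contains at least one member of T), and |T| = 3.
No choice of 2 items meets every set, so 3 is the minimum.

3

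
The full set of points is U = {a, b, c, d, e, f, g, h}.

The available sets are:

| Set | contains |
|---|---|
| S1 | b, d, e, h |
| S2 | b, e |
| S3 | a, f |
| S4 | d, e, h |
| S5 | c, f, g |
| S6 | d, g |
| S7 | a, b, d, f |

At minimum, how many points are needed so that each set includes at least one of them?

The 3 points {e, f, g} hit every set.
The sets S2, S3, S6 are pairwise disjoint, so any hitting set needs a separate point for each — at least 3. Hence 3 is optimal.

3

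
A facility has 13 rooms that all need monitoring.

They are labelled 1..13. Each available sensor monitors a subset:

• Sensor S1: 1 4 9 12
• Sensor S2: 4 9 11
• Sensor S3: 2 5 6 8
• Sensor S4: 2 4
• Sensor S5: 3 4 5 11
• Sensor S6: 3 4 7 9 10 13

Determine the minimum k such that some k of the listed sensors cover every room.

Take {S1, S3, S5, S6}. Their union is {1, 2, 3, 4, 5, 6, 7, 8, 9, 10, 11, 12, 13}, which is all 13 rooms.
Only S1 contains 1, so S1 is forced; the remaining 9 rooms need at least 3 more sensors (each remaining sensor adds at most 4) — so at least 4 sensors are needed, and 4 is optimal.

4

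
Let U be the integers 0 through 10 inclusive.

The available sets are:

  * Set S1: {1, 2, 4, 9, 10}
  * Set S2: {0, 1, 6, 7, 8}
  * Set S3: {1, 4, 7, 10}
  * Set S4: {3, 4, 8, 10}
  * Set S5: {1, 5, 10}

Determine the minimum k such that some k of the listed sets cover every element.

4

S1, S2, S4, and S5 cover everything between them: the union {0, 1, 2, 3, 4, 5, 6, 7, 8, 9, 10} is all of U.
No 3 of the 5 sets cover everything (all 10 combinations miss at least one element), so 4 is optimal.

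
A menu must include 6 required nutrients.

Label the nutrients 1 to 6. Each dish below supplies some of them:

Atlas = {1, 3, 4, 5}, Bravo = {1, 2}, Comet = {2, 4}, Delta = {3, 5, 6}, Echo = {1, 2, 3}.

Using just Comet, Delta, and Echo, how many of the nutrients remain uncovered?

0

Union of Comet, Delta, Echo = {1, 2, 3, 4, 5, 6} — that's every nutrient, so 0 are uncovered.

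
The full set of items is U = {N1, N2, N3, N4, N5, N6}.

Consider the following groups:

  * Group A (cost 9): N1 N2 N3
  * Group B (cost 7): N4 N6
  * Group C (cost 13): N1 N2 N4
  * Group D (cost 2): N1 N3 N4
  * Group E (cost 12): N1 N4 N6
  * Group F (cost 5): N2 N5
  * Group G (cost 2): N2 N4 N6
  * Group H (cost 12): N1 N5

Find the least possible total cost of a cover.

D, F, G together cover every item (D ∪ F ∪ G = {N1, N2, N3, N4, N5, N6}); total cost 2 + 5 + 2 = 9.
No covering selection has total cost below 9.

9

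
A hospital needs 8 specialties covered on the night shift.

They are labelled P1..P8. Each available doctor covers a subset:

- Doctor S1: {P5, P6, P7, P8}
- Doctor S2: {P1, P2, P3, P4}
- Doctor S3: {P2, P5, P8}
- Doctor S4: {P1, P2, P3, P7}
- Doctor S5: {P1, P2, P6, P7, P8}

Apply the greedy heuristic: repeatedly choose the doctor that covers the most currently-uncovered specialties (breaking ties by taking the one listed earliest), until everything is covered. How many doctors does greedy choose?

3

Greedy: pick S5 (covers 5 new) → pick S2 (covers 2 new) → pick S1 (covers 1 new). Total picks: 3.
(The true minimum cover uses only 2 doctors, so greedy is not optimal here.)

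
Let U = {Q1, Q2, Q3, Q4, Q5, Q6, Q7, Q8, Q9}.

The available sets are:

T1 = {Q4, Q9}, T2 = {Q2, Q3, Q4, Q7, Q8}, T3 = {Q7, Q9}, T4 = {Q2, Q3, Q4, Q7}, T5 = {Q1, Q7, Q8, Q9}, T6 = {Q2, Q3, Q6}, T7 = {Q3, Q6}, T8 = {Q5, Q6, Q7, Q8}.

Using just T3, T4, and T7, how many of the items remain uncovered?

Union of T3, T4, T7 = {Q2, Q3, Q4, Q6, Q7, Q9}.
Not covered: Q1, Q5, Q8 — 3 items.

3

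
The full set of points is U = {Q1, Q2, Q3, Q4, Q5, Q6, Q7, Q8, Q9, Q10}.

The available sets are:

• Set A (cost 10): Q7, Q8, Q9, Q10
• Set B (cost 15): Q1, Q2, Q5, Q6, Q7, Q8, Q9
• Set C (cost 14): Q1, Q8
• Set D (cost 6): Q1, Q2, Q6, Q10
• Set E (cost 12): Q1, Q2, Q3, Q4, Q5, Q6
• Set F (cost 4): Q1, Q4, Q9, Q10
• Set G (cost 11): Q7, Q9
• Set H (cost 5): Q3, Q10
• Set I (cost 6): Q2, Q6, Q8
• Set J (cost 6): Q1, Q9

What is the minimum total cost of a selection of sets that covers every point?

22

A, E together cover every point (A ∪ E = {Q1, Q2, Q3, Q4, Q5, Q6, Q7, Q8, Q9, Q10}); total cost 10 + 12 = 22.
The greedy pick F, I, H, B costs 30; no covering selection beats 22.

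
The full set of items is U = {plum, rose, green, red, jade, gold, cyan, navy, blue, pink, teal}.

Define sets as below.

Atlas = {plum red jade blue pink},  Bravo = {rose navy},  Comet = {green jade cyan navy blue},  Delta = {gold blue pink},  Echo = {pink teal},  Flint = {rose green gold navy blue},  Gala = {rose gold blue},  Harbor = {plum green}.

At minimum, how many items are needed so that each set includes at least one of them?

3

The 3 items {rose, green, pink} hit every set.
The sets Echo, Gala, Harbor are pairwise disjoint, so any hitting set needs a separate item for each — at least 3. Hence 3 is optimal.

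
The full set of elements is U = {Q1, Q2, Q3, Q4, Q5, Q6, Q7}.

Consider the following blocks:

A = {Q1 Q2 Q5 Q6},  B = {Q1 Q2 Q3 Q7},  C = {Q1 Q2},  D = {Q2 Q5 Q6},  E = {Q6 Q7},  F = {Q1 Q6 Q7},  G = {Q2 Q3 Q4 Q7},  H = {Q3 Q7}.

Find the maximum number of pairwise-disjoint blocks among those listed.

C, E are pairwise disjoint (C={Q1,Q2}; E={Q6,Q7}).
Every remaining block overlaps one of these, and no 3 of the listed blocks are pairwise disjoint, so 2 is the maximum.

2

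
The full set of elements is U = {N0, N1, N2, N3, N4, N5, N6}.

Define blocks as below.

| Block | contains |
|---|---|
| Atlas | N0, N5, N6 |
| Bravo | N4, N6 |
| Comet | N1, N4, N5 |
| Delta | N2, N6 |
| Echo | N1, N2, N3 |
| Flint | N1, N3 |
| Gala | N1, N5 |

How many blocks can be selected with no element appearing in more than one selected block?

2

Delta, Gala are pairwise disjoint (Delta={N2,N6}; Gala={N1,N5}).
Every remaining block overlaps one of these, and no 3 of the listed blocks are pairwise disjoint, so 2 is the maximum.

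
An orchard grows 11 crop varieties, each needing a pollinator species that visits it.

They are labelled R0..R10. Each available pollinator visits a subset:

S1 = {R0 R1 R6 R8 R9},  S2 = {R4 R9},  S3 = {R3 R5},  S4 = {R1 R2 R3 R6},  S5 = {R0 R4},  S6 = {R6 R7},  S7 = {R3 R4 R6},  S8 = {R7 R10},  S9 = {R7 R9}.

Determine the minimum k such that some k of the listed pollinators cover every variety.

S1 and S3 and S4 and S5 and S8 together: S1 ∪ S3 ∪ S4 ∪ S5 ∪ S8 = {R0, R1, R2, R3, R4, R5, R6, R7, R8, R9, R10} — every variety is covered.
No 4 of the 9 pollinators cover everything (all 126 combinations miss at least one variety), so 5 is optimal.

5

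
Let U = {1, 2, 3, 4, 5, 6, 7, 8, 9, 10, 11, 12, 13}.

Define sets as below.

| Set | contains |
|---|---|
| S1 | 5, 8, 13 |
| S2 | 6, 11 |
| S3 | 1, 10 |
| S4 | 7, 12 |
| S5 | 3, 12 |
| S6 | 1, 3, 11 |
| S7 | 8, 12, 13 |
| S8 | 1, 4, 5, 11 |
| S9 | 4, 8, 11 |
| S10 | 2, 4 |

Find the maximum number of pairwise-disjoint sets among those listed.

S1, S2, S3, S5, S10 are pairwise disjoint (S1={5,8,13}; S2={6,11}; S3={1,10}; S5={3,12}; S10={2,4}).
Every remaining set overlaps one of these, and no 6 of the listed sets are pairwise disjoint, so 5 is the maximum.

5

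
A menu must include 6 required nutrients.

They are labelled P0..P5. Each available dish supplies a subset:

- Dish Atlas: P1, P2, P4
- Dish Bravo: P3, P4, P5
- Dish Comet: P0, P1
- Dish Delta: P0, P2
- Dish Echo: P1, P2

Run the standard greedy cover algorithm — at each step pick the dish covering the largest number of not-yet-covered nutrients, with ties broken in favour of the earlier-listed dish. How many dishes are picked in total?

Greedy: pick Atlas (covers 3 new) → pick Bravo (covers 2 new) → pick Comet (covers 1 new). Total picks: 3.

3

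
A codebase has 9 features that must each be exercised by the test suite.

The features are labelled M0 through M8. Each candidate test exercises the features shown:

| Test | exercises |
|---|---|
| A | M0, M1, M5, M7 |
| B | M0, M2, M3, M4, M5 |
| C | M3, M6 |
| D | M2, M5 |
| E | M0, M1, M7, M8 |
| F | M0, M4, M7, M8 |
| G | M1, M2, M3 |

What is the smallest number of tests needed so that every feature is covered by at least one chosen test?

3

B and C and E together: B ∪ C ∪ E = {M0, M1, M2, M3, M4, M5, M6, M7, M8} — every feature is covered.
Only C contains M6, so C is forced; the remaining 7 features need at least 2 more tests (each remaining test adds at most 4) — so at least 3 tests are needed, and 3 is optimal.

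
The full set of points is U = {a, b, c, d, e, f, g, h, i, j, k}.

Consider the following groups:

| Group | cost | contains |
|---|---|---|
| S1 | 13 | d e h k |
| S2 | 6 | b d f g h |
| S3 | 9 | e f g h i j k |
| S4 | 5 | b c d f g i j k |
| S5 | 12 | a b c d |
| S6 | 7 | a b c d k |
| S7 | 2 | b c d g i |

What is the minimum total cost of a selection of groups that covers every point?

16

S3, S6 together cover every point (S3 ∪ S6 = {a, b, c, d, e, f, g, h, i, j, k}); total cost 9 + 7 = 16.
The greedy pick S7, S4, S3, S6 costs 23; no covering selection beats 16.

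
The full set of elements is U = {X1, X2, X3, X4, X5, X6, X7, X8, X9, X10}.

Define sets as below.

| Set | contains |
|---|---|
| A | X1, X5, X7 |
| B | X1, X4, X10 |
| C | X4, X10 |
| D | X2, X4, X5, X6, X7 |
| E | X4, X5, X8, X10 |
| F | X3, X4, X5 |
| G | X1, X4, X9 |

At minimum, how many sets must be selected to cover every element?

D, E, F, and G cover everything between them: the union {X1, X2, X3, X4, X5, X6, X7, X8, X9, X10} is all of U.
Only D contains X2, so D is forced; the remaining 5 elements need at least 3 more sets (each remaining set adds at most 2) — so at least 4 sets are needed, and 4 is optimal.

4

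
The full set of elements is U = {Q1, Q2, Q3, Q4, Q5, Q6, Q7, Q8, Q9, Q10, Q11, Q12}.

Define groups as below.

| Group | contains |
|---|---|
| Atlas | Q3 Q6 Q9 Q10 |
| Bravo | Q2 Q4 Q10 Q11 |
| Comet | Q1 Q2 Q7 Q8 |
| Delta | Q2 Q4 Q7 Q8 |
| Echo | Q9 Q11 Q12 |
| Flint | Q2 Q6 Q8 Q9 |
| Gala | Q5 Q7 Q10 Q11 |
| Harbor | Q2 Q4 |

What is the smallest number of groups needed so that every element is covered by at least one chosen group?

5

Atlas and Bravo and Comet and Echo and Gala together: Atlas ∪ Bravo ∪ Comet ∪ Echo ∪ Gala = {Q1, Q2, Q3, Q4, Q5, Q6, Q7, Q8, Q9, Q10, Q11, Q12} — every element is covered.
No 4 of the 8 groups cover everything (all 70 combinations miss at least one element), so 5 is optimal.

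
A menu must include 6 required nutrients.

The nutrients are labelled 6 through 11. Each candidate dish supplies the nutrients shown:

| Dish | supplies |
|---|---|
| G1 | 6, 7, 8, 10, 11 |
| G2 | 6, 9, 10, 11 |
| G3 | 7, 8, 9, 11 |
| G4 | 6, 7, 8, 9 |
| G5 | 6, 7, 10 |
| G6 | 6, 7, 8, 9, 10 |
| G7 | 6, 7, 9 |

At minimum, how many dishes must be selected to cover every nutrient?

2

Take {G2, G3}. Their union is {6, 7, 8, 9, 10, 11}, which is all 6 nutrients.
No single dish has all 6 nutrients (the largest, G1, has 5), so 2 is optimal.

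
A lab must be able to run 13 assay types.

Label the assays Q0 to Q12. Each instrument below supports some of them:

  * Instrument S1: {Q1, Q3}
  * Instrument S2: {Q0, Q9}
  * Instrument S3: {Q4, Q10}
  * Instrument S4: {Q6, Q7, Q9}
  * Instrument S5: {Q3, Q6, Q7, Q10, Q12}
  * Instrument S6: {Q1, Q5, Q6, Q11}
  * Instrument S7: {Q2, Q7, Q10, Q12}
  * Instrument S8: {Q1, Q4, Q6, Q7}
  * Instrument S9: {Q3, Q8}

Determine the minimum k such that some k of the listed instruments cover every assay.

5

Take {S2, S6, S7, S8, S9}. Their union is {Q0, Q1, Q2, Q3, Q4, Q5, Q6, Q7, Q8, Q9, Q10, Q11, Q12}, which is all 13 assays.
No 4 of the 9 instruments cover everything (all 126 combinations miss at least one assay), so 5 is optimal.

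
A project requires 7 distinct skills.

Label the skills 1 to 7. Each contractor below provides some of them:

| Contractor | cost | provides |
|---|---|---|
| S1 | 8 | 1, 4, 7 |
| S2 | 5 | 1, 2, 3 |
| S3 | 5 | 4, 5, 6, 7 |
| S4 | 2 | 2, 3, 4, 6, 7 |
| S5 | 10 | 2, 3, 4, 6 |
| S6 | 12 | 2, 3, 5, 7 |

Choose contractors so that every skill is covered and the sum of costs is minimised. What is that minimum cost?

S2, S3 together cover every skill (S2 ∪ S3 = {1, 2, 3, 4, 5, 6, 7}); total cost 5 + 5 = 10.
The greedy pick S4, S2, S3 costs 12; no covering selection beats 10.

10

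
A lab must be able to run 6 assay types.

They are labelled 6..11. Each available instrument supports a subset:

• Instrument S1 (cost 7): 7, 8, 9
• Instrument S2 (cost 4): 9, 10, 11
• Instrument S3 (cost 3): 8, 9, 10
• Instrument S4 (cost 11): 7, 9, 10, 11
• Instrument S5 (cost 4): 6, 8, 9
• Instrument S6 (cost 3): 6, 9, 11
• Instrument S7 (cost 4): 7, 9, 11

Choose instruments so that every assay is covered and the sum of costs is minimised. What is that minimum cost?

10

S3, S6, S7 together cover every assay (S3 ∪ S6 ∪ S7 = {6, 7, 8, 9, 10, 11}); total cost 3 + 3 + 4 = 10.
No covering selection has total cost below 10.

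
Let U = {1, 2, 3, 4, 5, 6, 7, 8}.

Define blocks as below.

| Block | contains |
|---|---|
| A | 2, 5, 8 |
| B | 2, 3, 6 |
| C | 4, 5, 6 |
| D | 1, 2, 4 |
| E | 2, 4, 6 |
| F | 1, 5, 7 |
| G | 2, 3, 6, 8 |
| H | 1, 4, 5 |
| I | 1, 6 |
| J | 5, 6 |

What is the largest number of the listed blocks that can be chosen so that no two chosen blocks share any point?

2

D, J are pairwise disjoint (D={1,2,4}; J={5,6}).
Every remaining block overlaps one of these, and no 3 of the listed blocks are pairwise disjoint, so 2 is the maximum.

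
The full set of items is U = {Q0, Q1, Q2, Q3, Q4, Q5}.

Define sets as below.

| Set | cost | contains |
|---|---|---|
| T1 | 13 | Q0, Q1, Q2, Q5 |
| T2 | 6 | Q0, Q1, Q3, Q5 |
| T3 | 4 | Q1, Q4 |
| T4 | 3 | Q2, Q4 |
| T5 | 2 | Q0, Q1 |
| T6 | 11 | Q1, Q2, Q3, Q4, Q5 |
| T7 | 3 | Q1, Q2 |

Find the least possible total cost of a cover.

T2, T4 together cover every item (T2 ∪ T4 = {Q0, Q1, Q2, Q3, Q4, Q5}); total cost 6 + 3 = 9.
The greedy pick T5, T4, T2 costs 11; no covering selection beats 9.

9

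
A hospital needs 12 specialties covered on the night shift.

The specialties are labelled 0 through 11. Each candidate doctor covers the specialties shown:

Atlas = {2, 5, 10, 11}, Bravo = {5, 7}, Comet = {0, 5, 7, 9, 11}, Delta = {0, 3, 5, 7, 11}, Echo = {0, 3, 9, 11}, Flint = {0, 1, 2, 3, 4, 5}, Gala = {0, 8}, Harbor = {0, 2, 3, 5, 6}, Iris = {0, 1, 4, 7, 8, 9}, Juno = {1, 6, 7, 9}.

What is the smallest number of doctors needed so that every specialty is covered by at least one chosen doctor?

Take {Atlas, Harbor, Iris}. Their union is {0, 1, 2, 3, 4, 5, 6, 7, 8, 9, 10, 11}, which is all 12 specialties.
Only Atlas contains 10, so Atlas is forced; the remaining 8 specialties need at least 2 more doctors (each remaining doctor adds at most 6) — so at least 3 doctors are needed, and 3 is optimal.

3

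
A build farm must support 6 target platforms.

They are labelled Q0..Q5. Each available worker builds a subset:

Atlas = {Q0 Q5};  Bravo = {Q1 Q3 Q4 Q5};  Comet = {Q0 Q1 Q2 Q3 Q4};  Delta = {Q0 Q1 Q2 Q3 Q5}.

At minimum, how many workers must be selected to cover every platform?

2

Bravo and Delta together: Bravo ∪ Delta = {Q0, Q1, Q2, Q3, Q4, Q5} — every platform is covered.
No single worker has all 6 platforms (the largest, Comet, has 5), so 2 is optimal.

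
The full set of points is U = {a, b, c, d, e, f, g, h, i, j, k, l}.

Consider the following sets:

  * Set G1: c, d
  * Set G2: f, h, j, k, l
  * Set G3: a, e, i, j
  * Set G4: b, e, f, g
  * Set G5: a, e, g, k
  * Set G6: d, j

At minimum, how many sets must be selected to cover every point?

G1, G2, G3, and G4 cover everything between them: the union {a, b, c, d, e, f, g, h, i, j, k, l} is all of U.
Only G2 contains h, so G2 is forced; the remaining 7 points need at least 3 more sets (each remaining set adds at most 3) — so at least 4 sets are needed, and 4 is optimal.

4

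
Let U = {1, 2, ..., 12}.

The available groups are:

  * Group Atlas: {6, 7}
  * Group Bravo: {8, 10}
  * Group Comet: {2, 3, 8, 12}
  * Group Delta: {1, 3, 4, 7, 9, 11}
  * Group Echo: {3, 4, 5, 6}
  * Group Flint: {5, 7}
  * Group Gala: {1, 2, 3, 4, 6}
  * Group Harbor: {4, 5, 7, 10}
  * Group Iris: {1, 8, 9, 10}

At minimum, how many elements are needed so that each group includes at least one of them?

3

The 3 elements {3, 7, 10} hit every group.
The groups Bravo, Flint, Gala are pairwise disjoint, so any hitting set needs a separate element for each — at least 3. Hence 3 is optimal.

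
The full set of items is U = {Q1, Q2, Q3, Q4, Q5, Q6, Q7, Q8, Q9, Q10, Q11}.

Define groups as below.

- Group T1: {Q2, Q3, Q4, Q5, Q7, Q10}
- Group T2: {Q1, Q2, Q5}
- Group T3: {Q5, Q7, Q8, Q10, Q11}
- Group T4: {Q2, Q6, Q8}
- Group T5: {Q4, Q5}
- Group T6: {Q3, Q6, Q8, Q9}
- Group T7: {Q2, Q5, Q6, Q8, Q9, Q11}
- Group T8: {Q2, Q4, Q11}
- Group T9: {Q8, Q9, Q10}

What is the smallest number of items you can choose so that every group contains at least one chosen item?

3

Take H = {Q4, Q5, Q8}. Each listed group contains at least one of these, so H is a hitting set of size 3.
No choice of 2 items meets every group, so 3 is the minimum.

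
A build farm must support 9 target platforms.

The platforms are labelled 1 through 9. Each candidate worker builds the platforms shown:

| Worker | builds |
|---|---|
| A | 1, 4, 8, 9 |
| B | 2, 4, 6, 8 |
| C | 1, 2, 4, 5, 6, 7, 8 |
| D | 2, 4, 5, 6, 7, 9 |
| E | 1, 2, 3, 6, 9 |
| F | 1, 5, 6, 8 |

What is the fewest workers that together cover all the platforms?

C and E together: C ∪ E = {1, 2, 3, 4, 5, 6, 7, 8, 9} — every platform is covered.
No single worker has all 9 platforms (the largest, C, has 7), so 2 is optimal.

2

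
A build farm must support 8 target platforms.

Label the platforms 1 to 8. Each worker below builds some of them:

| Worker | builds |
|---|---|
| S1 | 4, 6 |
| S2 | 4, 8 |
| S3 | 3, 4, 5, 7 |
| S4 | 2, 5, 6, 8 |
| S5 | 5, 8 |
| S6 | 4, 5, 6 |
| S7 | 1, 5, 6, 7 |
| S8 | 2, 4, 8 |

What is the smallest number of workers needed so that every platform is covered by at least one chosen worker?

S3 and S4 and S7 together: S3 ∪ S4 ∪ S7 = {1, 2, 3, 4, 5, 6, 7, 8} — every platform is covered.
Only S7 contains 1, so S7 is forced; the remaining 4 platforms need at least 2 more workers (each remaining worker adds at most 3) — so at least 3 workers are needed, and 3 is optimal.

3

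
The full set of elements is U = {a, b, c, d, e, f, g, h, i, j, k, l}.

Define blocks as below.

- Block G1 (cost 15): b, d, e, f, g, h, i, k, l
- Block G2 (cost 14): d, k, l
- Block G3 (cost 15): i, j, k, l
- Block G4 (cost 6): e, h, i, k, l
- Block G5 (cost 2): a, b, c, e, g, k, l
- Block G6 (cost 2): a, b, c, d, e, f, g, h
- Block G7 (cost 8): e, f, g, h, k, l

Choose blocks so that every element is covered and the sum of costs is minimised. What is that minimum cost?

G3, G6 together cover every element (G3 ∪ G6 = {a, b, c, d, e, f, g, h, i, j, k, l}); total cost 15 + 2 = 17.
The greedy pick G6, G5, G4, G3 costs 25; no covering selection beats 17.

17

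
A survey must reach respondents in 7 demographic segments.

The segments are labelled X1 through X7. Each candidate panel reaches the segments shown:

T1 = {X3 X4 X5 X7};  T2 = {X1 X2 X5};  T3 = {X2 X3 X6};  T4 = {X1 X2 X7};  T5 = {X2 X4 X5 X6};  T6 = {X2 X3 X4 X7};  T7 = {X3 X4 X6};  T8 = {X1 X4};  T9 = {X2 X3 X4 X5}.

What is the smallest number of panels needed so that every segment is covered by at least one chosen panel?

T2 and T5 and T6 together: T2 ∪ T5 ∪ T6 = {X1, X2, X3, X4, X5, X6, X7} — every segment is covered.
No 2 of the 9 panels cover everything (all 36 combinations miss at least one segment), so 3 is optimal.

3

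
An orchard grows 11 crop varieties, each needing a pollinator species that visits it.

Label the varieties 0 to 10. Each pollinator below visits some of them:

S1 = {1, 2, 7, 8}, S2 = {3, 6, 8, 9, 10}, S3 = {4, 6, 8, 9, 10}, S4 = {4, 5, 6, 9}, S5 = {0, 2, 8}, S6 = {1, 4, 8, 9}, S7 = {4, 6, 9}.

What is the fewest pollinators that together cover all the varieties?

Take {S1, S2, S4, S5}. Their union is {0, 1, 2, 3, 4, 5, 6, 7, 8, 9, 10}, which is all 11 varieties.
No 3 of the 7 pollinators cover everything (all 35 combinations miss at least one variety), so 4 is optimal.

4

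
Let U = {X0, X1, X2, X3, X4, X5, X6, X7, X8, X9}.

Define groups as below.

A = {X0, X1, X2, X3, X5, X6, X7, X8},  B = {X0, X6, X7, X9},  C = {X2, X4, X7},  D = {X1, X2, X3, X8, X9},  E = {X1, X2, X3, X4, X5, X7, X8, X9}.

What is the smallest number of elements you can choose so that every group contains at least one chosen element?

2

Take H = {X2, X9}. Each listed group contains at least one of these, so H is a hitting set of size 2.
No single element lies in every group, so at least 2 are needed and 2 is optimal.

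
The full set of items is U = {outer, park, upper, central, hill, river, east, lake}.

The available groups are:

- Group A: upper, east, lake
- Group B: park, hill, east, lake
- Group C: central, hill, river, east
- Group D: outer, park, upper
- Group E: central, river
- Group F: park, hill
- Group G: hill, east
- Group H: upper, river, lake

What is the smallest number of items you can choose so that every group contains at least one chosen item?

3

Take T = {upper, hill, river}. Each listed group contains at least one of these, so T is a hitting set of size 3.
The groups D, E, G are pairwise disjoint, so any hitting set needs a separate item for each — at least 3. Hence 3 is optimal.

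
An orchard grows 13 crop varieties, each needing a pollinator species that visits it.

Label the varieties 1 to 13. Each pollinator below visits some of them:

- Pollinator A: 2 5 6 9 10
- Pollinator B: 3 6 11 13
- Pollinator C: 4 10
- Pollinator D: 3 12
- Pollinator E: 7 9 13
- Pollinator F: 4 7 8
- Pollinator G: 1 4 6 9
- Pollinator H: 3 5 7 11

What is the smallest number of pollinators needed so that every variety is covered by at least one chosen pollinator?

5

A and B and D and F and G together: A ∪ B ∪ D ∪ F ∪ G = {1, 2, 3, 4, 5, 6, 7, 8, 9, 10, 11, 12, 13} — every variety is covered.
No 4 of the 8 pollinators cover everything (all 70 combinations miss at least one variety), so 5 is optimal.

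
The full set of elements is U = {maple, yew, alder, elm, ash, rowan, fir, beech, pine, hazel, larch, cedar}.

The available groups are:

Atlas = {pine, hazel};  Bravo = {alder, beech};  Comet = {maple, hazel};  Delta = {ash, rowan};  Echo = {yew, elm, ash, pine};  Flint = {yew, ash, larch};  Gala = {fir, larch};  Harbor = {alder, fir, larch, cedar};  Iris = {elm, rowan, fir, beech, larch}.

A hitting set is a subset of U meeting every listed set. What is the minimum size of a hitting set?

4

H = {ash, beech, hazel, larch} meets every group (each contains at least one member of H), and |H| = 4.
The groups Bravo, Comet, Echo, Gala are pairwise disjoint, so any hitting set needs a separate element for each — at least 4. Hence 4 is optimal.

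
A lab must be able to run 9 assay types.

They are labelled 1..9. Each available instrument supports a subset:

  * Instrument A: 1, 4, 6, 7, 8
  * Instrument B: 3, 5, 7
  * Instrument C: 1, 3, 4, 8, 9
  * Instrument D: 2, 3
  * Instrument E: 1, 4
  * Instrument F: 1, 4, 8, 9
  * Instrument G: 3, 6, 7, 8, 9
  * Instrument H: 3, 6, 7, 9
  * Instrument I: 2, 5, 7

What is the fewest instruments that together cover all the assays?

Take {C, G, I}. Their union is {1, 2, 3, 4, 5, 6, 7, 8, 9}, which is all 9 assays.
No 2 of the 9 instruments cover everything (all 36 combinations miss at least one assay), so 3 is optimal.

3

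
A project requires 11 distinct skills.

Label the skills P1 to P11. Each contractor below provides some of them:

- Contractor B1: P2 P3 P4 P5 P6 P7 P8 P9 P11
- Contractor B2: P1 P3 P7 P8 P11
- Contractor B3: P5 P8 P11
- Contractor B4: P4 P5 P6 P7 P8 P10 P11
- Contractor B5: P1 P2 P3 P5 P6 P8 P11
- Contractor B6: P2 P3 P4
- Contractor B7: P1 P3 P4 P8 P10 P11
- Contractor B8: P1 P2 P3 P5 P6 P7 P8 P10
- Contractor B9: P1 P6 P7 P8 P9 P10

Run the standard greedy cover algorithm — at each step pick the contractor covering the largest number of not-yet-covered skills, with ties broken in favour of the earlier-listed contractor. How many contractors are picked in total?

2

Greedy: pick B1 (covers 9 new) → pick B7 (covers 2 new). Total picks: 2.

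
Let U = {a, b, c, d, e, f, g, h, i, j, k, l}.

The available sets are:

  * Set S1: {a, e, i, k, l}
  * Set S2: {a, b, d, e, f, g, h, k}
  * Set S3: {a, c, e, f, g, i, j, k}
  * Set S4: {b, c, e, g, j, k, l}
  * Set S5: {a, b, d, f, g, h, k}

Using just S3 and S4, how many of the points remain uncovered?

Union of S3, S4 = {a, b, c, e, f, g, i, j, k, l}.
Not covered: d, h — 2 points.

2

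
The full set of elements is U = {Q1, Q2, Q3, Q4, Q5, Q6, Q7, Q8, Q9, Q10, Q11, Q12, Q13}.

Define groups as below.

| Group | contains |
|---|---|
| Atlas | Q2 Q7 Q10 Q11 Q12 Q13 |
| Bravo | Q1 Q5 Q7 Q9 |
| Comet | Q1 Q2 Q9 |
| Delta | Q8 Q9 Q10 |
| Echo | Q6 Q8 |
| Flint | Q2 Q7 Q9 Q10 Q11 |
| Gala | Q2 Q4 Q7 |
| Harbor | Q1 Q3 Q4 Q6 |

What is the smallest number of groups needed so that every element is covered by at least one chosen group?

Atlas, Bravo, Delta, and Harbor cover everything between them: the union {Q1, Q2, Q3, Q4, Q5, Q6, Q7, Q8, Q9, Q10, Q11, Q12, Q13} is all of U.
No 3 of the 8 groups cover everything (all 56 combinations miss at least one element), so 4 is optimal.

4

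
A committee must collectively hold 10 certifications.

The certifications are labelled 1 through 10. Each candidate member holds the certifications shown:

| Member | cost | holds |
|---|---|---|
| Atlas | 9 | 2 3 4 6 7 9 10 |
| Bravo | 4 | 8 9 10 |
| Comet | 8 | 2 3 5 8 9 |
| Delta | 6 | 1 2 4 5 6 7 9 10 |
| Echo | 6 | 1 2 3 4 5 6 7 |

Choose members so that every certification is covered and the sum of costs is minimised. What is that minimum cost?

Bravo, Echo together cover every certification (Bravo ∪ Echo = {1, 2, 3, 4, 5, 6, 7, 8, 9, 10}); total cost 4 + 6 = 10.
The greedy pick Delta, Bravo, Echo costs 16; no covering selection beats 10.

10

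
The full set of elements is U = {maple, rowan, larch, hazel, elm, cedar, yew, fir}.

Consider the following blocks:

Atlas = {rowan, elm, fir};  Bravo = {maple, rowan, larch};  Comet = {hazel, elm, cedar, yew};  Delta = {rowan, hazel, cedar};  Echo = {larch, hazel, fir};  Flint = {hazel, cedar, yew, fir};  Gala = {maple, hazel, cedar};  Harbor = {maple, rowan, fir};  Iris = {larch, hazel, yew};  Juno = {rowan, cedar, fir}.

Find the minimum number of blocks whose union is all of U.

Take {Atlas, Gala, Iris}. Their union is {maple, rowan, larch, hazel, elm, cedar, yew, fir}, which is all 8 elements.
No 2 of the 10 blocks cover everything (all 45 combinations miss at least one element), so 3 is optimal.

3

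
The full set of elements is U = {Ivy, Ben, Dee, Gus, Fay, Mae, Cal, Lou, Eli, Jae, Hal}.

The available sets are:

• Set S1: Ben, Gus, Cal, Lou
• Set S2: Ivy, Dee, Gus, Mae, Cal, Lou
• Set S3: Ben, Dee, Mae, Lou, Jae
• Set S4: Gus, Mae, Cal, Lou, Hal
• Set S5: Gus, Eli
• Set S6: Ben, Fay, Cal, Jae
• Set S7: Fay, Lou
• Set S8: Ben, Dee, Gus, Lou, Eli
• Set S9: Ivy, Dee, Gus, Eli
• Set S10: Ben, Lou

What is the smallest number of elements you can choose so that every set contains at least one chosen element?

3

Take H = {Fay, Lou, Eli}. Each listed set contains at least one of these, so H is a hitting set of size 3.
No choice of 2 elements meets every set, so 3 is the minimum.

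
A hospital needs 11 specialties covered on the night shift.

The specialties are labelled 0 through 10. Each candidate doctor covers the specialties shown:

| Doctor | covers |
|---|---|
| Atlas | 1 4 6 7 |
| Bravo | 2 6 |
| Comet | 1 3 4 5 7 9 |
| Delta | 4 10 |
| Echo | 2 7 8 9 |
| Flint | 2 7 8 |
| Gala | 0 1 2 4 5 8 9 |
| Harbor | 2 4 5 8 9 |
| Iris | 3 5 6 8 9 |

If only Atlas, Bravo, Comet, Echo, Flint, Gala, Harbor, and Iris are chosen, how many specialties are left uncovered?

1

Union of Atlas, Bravo, Comet, Echo, Flint, Gala, Harbor, Iris = {0, 1, 2, 3, 4, 5, 6, 7, 8, 9}.
Not covered: 10 — 1 specialty.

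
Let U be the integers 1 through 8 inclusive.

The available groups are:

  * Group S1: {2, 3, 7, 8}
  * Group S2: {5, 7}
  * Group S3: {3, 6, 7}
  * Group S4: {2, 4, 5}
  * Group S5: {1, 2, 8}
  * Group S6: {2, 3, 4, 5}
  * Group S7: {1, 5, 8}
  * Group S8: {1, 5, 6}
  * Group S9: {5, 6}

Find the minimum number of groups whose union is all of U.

S1 and S4 and S8 together: S1 ∪ S4 ∪ S8 = {1, 2, 3, 4, 5, 6, 7, 8} — every point is covered.
No 2 of the 9 groups cover everything (all 36 combinations miss at least one point), so 3 is optimal.

3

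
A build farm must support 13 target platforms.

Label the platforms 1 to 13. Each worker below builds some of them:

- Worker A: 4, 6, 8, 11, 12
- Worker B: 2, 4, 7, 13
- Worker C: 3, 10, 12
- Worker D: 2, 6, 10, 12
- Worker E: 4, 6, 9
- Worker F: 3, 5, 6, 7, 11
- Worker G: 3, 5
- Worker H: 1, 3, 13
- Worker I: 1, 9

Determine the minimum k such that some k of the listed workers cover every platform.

5

A and B and D and G and I together: A ∪ B ∪ D ∪ G ∪ I = {1, 2, 3, 4, 5, 6, 7, 8, 9, 10, 11, 12, 13} — every platform is covered.
No 4 of the 9 workers cover everything (all 126 combinations miss at least one platform), so 5 is optimal.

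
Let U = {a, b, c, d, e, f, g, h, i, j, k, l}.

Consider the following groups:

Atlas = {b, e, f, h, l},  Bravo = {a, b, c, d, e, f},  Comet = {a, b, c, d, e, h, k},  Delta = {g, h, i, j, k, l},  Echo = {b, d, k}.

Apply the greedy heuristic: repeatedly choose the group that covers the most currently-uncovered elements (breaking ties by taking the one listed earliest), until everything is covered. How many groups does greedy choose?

Greedy: pick Comet (covers 7 new) → pick Delta (covers 4 new) → pick Atlas (covers 1 new). Total picks: 3.
(The true minimum cover uses only 2 groups, so greedy is not optimal here.)

3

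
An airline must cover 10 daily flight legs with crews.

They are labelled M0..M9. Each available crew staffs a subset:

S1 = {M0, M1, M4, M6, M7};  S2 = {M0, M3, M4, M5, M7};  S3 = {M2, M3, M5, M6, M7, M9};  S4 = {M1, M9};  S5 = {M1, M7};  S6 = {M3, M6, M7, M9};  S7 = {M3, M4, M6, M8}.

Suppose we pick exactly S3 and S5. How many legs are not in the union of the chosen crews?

Union of S3, S5 = {M1, M2, M3, M5, M6, M7, M9}.
Not covered: M0, M4, M8 — 3 legs.

3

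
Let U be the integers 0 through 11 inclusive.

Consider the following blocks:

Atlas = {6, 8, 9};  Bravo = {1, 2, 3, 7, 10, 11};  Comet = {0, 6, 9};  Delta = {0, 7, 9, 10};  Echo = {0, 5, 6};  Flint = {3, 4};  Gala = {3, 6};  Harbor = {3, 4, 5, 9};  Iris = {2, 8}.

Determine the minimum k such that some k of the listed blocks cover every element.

Atlas and Bravo and Echo and Harbor together: Atlas ∪ Bravo ∪ Echo ∪ Harbor = {0, 1, 2, 3, 4, 5, 6, 7, 8, 9, 10, 11} — every element is covered.
No 3 of the 9 blocks cover everything (all 84 combinations miss at least one element), so 4 is optimal.

4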